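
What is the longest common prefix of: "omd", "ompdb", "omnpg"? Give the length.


Words: omd, ompdb, omnpg
  Position 0: all 'o' => match
  Position 1: all 'm' => match
  Position 2: ('d', 'p', 'n') => mismatch, stop
LCP = "om" (length 2)

2


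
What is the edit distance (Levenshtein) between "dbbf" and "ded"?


Computing edit distance: "dbbf" -> "ded"
DP table:
           d    e    d
      0    1    2    3
  d   1    0    1    2
  b   2    1    1    2
  b   3    2    2    2
  f   4    3    3    3
Edit distance = dp[4][3] = 3

3


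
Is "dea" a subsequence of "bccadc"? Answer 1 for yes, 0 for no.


Check if "dea" is a subsequence of "bccadc"
Greedy scan:
  Position 0 ('b'): no match needed
  Position 1 ('c'): no match needed
  Position 2 ('c'): no match needed
  Position 3 ('a'): no match needed
  Position 4 ('d'): matches sub[0] = 'd'
  Position 5 ('c'): no match needed
Only matched 1/3 characters => not a subsequence

0


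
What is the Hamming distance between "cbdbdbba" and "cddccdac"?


Comparing "cbdbdbba" and "cddccdac" position by position:
  Position 0: 'c' vs 'c' => same
  Position 1: 'b' vs 'd' => differ
  Position 2: 'd' vs 'd' => same
  Position 3: 'b' vs 'c' => differ
  Position 4: 'd' vs 'c' => differ
  Position 5: 'b' vs 'd' => differ
  Position 6: 'b' vs 'a' => differ
  Position 7: 'a' vs 'c' => differ
Total differences (Hamming distance): 6

6


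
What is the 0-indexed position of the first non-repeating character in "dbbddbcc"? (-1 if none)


Input: dbbddbcc
Character frequencies:
  'b': 3
  'c': 2
  'd': 3
Scanning left to right for freq == 1:
  Position 0 ('d'): freq=3, skip
  Position 1 ('b'): freq=3, skip
  Position 2 ('b'): freq=3, skip
  Position 3 ('d'): freq=3, skip
  Position 4 ('d'): freq=3, skip
  Position 5 ('b'): freq=3, skip
  Position 6 ('c'): freq=2, skip
  Position 7 ('c'): freq=2, skip
  No unique character found => answer = -1

-1


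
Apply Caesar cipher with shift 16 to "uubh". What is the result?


Caesar cipher: shift "uubh" by 16
  'u' (pos 20) + 16 = pos 10 = 'k'
  'u' (pos 20) + 16 = pos 10 = 'k'
  'b' (pos 1) + 16 = pos 17 = 'r'
  'h' (pos 7) + 16 = pos 23 = 'x'
Result: kkrx

kkrx


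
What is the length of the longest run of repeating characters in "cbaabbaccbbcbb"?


Input: "cbaabbaccbbcbb"
Scanning for longest run:
  Position 1 ('b'): new char, reset run to 1
  Position 2 ('a'): new char, reset run to 1
  Position 3 ('a'): continues run of 'a', length=2
  Position 4 ('b'): new char, reset run to 1
  Position 5 ('b'): continues run of 'b', length=2
  Position 6 ('a'): new char, reset run to 1
  Position 7 ('c'): new char, reset run to 1
  Position 8 ('c'): continues run of 'c', length=2
  Position 9 ('b'): new char, reset run to 1
  Position 10 ('b'): continues run of 'b', length=2
  Position 11 ('c'): new char, reset run to 1
  Position 12 ('b'): new char, reset run to 1
  Position 13 ('b'): continues run of 'b', length=2
Longest run: 'a' with length 2

2


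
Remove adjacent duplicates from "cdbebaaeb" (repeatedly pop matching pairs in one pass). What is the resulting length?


Input: cdbebaaeb
Stack-based adjacent duplicate removal:
  Read 'c': push. Stack: c
  Read 'd': push. Stack: cd
  Read 'b': push. Stack: cdb
  Read 'e': push. Stack: cdbe
  Read 'b': push. Stack: cdbeb
  Read 'a': push. Stack: cdbeba
  Read 'a': matches stack top 'a' => pop. Stack: cdbeb
  Read 'e': push. Stack: cdbebe
  Read 'b': push. Stack: cdbebeb
Final stack: "cdbebeb" (length 7)

7


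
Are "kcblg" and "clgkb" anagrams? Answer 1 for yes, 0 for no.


Strings: "kcblg", "clgkb"
Sorted first:  bcgkl
Sorted second: bcgkl
Sorted forms match => anagrams

1


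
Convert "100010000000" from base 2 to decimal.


Input: "100010000000" in base 2
Positional expansion:
  Digit '1' (value 1) x 2^11 = 2048
  Digit '0' (value 0) x 2^10 = 0
  Digit '0' (value 0) x 2^9 = 0
  Digit '0' (value 0) x 2^8 = 0
  Digit '1' (value 1) x 2^7 = 128
  Digit '0' (value 0) x 2^6 = 0
  Digit '0' (value 0) x 2^5 = 0
  Digit '0' (value 0) x 2^4 = 0
  Digit '0' (value 0) x 2^3 = 0
  Digit '0' (value 0) x 2^2 = 0
  Digit '0' (value 0) x 2^1 = 0
  Digit '0' (value 0) x 2^0 = 0
Sum = 2176

2176


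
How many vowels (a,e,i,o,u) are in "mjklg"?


Input: mjklg
Checking each character:
  'm' at position 0: consonant
  'j' at position 1: consonant
  'k' at position 2: consonant
  'l' at position 3: consonant
  'g' at position 4: consonant
Total vowels: 0

0


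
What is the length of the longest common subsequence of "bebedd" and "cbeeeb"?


LCS of "bebedd" and "cbeeeb"
DP table:
           c    b    e    e    e    b
      0    0    0    0    0    0    0
  b   0    0    1    1    1    1    1
  e   0    0    1    2    2    2    2
  b   0    0    1    2    2    2    3
  e   0    0    1    2    3    3    3
  d   0    0    1    2    3    3    3
  d   0    0    1    2    3    3    3
LCS length = dp[6][6] = 3

3


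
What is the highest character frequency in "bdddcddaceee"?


Input: bdddcddaceee
Character counts:
  'a': 1
  'b': 1
  'c': 2
  'd': 5
  'e': 3
Maximum frequency: 5

5


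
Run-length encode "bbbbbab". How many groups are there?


Input: bbbbbab
Scanning for consecutive runs:
  Group 1: 'b' x 5 (positions 0-4)
  Group 2: 'a' x 1 (positions 5-5)
  Group 3: 'b' x 1 (positions 6-6)
Total groups: 3

3


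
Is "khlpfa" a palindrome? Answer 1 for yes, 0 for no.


Input: khlpfa
Reversed: afplhk
  Compare pos 0 ('k') with pos 5 ('a'): MISMATCH
  Compare pos 1 ('h') with pos 4 ('f'): MISMATCH
  Compare pos 2 ('l') with pos 3 ('p'): MISMATCH
Result: not a palindrome

0


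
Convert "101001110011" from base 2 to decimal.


Input: "101001110011" in base 2
Positional expansion:
  Digit '1' (value 1) x 2^11 = 2048
  Digit '0' (value 0) x 2^10 = 0
  Digit '1' (value 1) x 2^9 = 512
  Digit '0' (value 0) x 2^8 = 0
  Digit '0' (value 0) x 2^7 = 0
  Digit '1' (value 1) x 2^6 = 64
  Digit '1' (value 1) x 2^5 = 32
  Digit '1' (value 1) x 2^4 = 16
  Digit '0' (value 0) x 2^3 = 0
  Digit '0' (value 0) x 2^2 = 0
  Digit '1' (value 1) x 2^1 = 2
  Digit '1' (value 1) x 2^0 = 1
Sum = 2675

2675


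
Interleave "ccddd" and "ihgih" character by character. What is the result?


Interleaving "ccddd" and "ihgih":
  Position 0: 'c' from first, 'i' from second => "ci"
  Position 1: 'c' from first, 'h' from second => "ch"
  Position 2: 'd' from first, 'g' from second => "dg"
  Position 3: 'd' from first, 'i' from second => "di"
  Position 4: 'd' from first, 'h' from second => "dh"
Result: cichdgdidh

cichdgdidh


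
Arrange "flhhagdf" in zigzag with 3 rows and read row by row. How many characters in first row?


Zigzag "flhhagdf" into 3 rows:
Placing characters:
  'f' => row 0
  'l' => row 1
  'h' => row 2
  'h' => row 1
  'a' => row 0
  'g' => row 1
  'd' => row 2
  'f' => row 1
Rows:
  Row 0: "fa"
  Row 1: "lhgf"
  Row 2: "hd"
First row length: 2

2


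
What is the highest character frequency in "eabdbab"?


Input: eabdbab
Character counts:
  'a': 2
  'b': 3
  'd': 1
  'e': 1
Maximum frequency: 3

3


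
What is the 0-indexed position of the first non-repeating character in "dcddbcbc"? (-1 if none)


Input: dcddbcbc
Character frequencies:
  'b': 2
  'c': 3
  'd': 3
Scanning left to right for freq == 1:
  Position 0 ('d'): freq=3, skip
  Position 1 ('c'): freq=3, skip
  Position 2 ('d'): freq=3, skip
  Position 3 ('d'): freq=3, skip
  Position 4 ('b'): freq=2, skip
  Position 5 ('c'): freq=3, skip
  Position 6 ('b'): freq=2, skip
  Position 7 ('c'): freq=3, skip
  No unique character found => answer = -1

-1


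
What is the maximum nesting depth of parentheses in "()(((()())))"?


Input: "()(((()())))"
Tracking depth:
  Position 0 '(': depth becomes 1
  Position 1 ')': depth becomes 0
  Position 2 '(': depth becomes 1
  Position 3 '(': depth becomes 2
  Position 4 '(': depth becomes 3
  Position 5 '(': depth becomes 4
  Position 6 ')': depth becomes 3
  Position 7 '(': depth becomes 4
  Position 8 ')': depth becomes 3
  Position 9 ')': depth becomes 2
  Position 10 ')': depth becomes 1
  Position 11 ')': depth becomes 0
Maximum depth reached: 4

4


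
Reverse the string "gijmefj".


Input: gijmefj
Reading characters right to left:
  Position 6: 'j'
  Position 5: 'f'
  Position 4: 'e'
  Position 3: 'm'
  Position 2: 'j'
  Position 1: 'i'
  Position 0: 'g'
Reversed: jfemjig

jfemjig


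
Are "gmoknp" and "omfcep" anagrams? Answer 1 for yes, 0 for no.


Strings: "gmoknp", "omfcep"
Sorted first:  gkmnop
Sorted second: cefmop
Differ at position 0: 'g' vs 'c' => not anagrams

0


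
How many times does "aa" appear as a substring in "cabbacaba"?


Searching for "aa" in "cabbacaba"
Scanning each position:
  Position 0: "ca" => no
  Position 1: "ab" => no
  Position 2: "bb" => no
  Position 3: "ba" => no
  Position 4: "ac" => no
  Position 5: "ca" => no
  Position 6: "ab" => no
  Position 7: "ba" => no
Total occurrences: 0

0


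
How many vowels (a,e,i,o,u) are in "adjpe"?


Input: adjpe
Checking each character:
  'a' at position 0: vowel (running total: 1)
  'd' at position 1: consonant
  'j' at position 2: consonant
  'p' at position 3: consonant
  'e' at position 4: vowel (running total: 2)
Total vowels: 2

2


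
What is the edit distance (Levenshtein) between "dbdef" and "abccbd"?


Computing edit distance: "dbdef" -> "abccbd"
DP table:
           a    b    c    c    b    d
      0    1    2    3    4    5    6
  d   1    1    2    3    4    5    5
  b   2    2    1    2    3    4    5
  d   3    3    2    2    3    4    4
  e   4    4    3    3    3    4    5
  f   5    5    4    4    4    4    5
Edit distance = dp[5][6] = 5

5


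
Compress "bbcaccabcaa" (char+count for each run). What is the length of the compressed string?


Input: bbcaccabcaa
Runs:
  'b' x 2 => "b2"
  'c' x 1 => "c1"
  'a' x 1 => "a1"
  'c' x 2 => "c2"
  'a' x 1 => "a1"
  'b' x 1 => "b1"
  'c' x 1 => "c1"
  'a' x 2 => "a2"
Compressed: "b2c1a1c2a1b1c1a2"
Compressed length: 16

16


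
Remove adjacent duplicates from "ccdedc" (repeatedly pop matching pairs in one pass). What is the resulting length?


Input: ccdedc
Stack-based adjacent duplicate removal:
  Read 'c': push. Stack: c
  Read 'c': matches stack top 'c' => pop. Stack: (empty)
  Read 'd': push. Stack: d
  Read 'e': push. Stack: de
  Read 'd': push. Stack: ded
  Read 'c': push. Stack: dedc
Final stack: "dedc" (length 4)

4


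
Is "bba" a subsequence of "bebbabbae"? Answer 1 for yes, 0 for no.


Check if "bba" is a subsequence of "bebbabbae"
Greedy scan:
  Position 0 ('b'): matches sub[0] = 'b'
  Position 1 ('e'): no match needed
  Position 2 ('b'): matches sub[1] = 'b'
  Position 3 ('b'): no match needed
  Position 4 ('a'): matches sub[2] = 'a'
  Position 5 ('b'): no match needed
  Position 6 ('b'): no match needed
  Position 7 ('a'): no match needed
  Position 8 ('e'): no match needed
All 3 characters matched => is a subsequence

1


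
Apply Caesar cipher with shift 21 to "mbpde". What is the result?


Caesar cipher: shift "mbpde" by 21
  'm' (pos 12) + 21 = pos 7 = 'h'
  'b' (pos 1) + 21 = pos 22 = 'w'
  'p' (pos 15) + 21 = pos 10 = 'k'
  'd' (pos 3) + 21 = pos 24 = 'y'
  'e' (pos 4) + 21 = pos 25 = 'z'
Result: hwkyz

hwkyz


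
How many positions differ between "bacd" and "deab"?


Comparing "bacd" and "deab" position by position:
  Position 0: 'b' vs 'd' => DIFFER
  Position 1: 'a' vs 'e' => DIFFER
  Position 2: 'c' vs 'a' => DIFFER
  Position 3: 'd' vs 'b' => DIFFER
Positions that differ: 4

4


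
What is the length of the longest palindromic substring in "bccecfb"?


Input: "bccecfb"
Checking substrings for palindromes:
  [2:5] "cec" (len 3) => palindrome
  [1:3] "cc" (len 2) => palindrome
Longest palindromic substring: "cec" with length 3

3


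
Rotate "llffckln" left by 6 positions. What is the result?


Input: "llffckln", rotate left by 6
First 6 characters: "llffck"
Remaining characters: "ln"
Concatenate remaining + first: "ln" + "llffck" = "lnllffck"

lnllffck


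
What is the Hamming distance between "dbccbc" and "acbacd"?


Comparing "dbccbc" and "acbacd" position by position:
  Position 0: 'd' vs 'a' => differ
  Position 1: 'b' vs 'c' => differ
  Position 2: 'c' vs 'b' => differ
  Position 3: 'c' vs 'a' => differ
  Position 4: 'b' vs 'c' => differ
  Position 5: 'c' vs 'd' => differ
Total differences (Hamming distance): 6

6


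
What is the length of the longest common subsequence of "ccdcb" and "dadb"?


LCS of "ccdcb" and "dadb"
DP table:
           d    a    d    b
      0    0    0    0    0
  c   0    0    0    0    0
  c   0    0    0    0    0
  d   0    1    1    1    1
  c   0    1    1    1    1
  b   0    1    1    1    2
LCS length = dp[5][4] = 2

2


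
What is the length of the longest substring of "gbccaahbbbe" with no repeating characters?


Input: "gbccaahbbbe"
Sliding window (track last position of each char):
  Position 0 ('g'): window [0,0] length 1 -- new best
  Position 1 ('b'): window [0,1] length 2 -- new best
  Position 2 ('c'): window [0,2] length 3 -- new best
  Position 3 ('c'): repeat (last at 2), move window start to 3
  Position 3 ('c'): window [3,3] length 1
  Position 4 ('a'): window [3,4] length 2
  Position 5 ('a'): repeat (last at 4), move window start to 5
  Position 5 ('a'): window [5,5] length 1
  Position 6 ('h'): window [5,6] length 2
  Position 7 ('b'): window [5,7] length 3
  Position 8 ('b'): repeat (last at 7), move window start to 8
  Position 8 ('b'): window [8,8] length 1
  Position 9 ('b'): repeat (last at 8), move window start to 9
  Position 9 ('b'): window [9,9] length 1
  Position 10 ('e'): window [9,10] length 2
Longest substring with no repeats: "gbc" with length 3

3


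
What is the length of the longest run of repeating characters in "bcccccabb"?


Input: "bcccccabb"
Scanning for longest run:
  Position 1 ('c'): new char, reset run to 1
  Position 2 ('c'): continues run of 'c', length=2
  Position 3 ('c'): continues run of 'c', length=3
  Position 4 ('c'): continues run of 'c', length=4
  Position 5 ('c'): continues run of 'c', length=5
  Position 6 ('a'): new char, reset run to 1
  Position 7 ('b'): new char, reset run to 1
  Position 8 ('b'): continues run of 'b', length=2
Longest run: 'c' with length 5

5


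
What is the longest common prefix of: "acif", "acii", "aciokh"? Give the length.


Words: acif, acii, aciokh
  Position 0: all 'a' => match
  Position 1: all 'c' => match
  Position 2: all 'i' => match
  Position 3: ('f', 'i', 'o') => mismatch, stop
LCP = "aci" (length 3)

3


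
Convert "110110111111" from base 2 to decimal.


Input: "110110111111" in base 2
Positional expansion:
  Digit '1' (value 1) x 2^11 = 2048
  Digit '1' (value 1) x 2^10 = 1024
  Digit '0' (value 0) x 2^9 = 0
  Digit '1' (value 1) x 2^8 = 256
  Digit '1' (value 1) x 2^7 = 128
  Digit '0' (value 0) x 2^6 = 0
  Digit '1' (value 1) x 2^5 = 32
  Digit '1' (value 1) x 2^4 = 16
  Digit '1' (value 1) x 2^3 = 8
  Digit '1' (value 1) x 2^2 = 4
  Digit '1' (value 1) x 2^1 = 2
  Digit '1' (value 1) x 2^0 = 1
Sum = 3519

3519


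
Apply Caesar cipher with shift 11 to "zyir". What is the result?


Caesar cipher: shift "zyir" by 11
  'z' (pos 25) + 11 = pos 10 = 'k'
  'y' (pos 24) + 11 = pos 9 = 'j'
  'i' (pos 8) + 11 = pos 19 = 't'
  'r' (pos 17) + 11 = pos 2 = 'c'
Result: kjtc

kjtc


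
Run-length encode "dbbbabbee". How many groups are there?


Input: dbbbabbee
Scanning for consecutive runs:
  Group 1: 'd' x 1 (positions 0-0)
  Group 2: 'b' x 3 (positions 1-3)
  Group 3: 'a' x 1 (positions 4-4)
  Group 4: 'b' x 2 (positions 5-6)
  Group 5: 'e' x 2 (positions 7-8)
Total groups: 5

5


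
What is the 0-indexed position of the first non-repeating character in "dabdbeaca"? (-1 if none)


Input: dabdbeaca
Character frequencies:
  'a': 3
  'b': 2
  'c': 1
  'd': 2
  'e': 1
Scanning left to right for freq == 1:
  Position 0 ('d'): freq=2, skip
  Position 1 ('a'): freq=3, skip
  Position 2 ('b'): freq=2, skip
  Position 3 ('d'): freq=2, skip
  Position 4 ('b'): freq=2, skip
  Position 5 ('e'): unique! => answer = 5

5


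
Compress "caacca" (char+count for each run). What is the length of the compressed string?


Input: caacca
Runs:
  'c' x 1 => "c1"
  'a' x 2 => "a2"
  'c' x 2 => "c2"
  'a' x 1 => "a1"
Compressed: "c1a2c2a1"
Compressed length: 8

8


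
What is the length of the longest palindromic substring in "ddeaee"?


Input: "ddeaee"
Checking substrings for palindromes:
  [2:5] "eae" (len 3) => palindrome
  [0:2] "dd" (len 2) => palindrome
  [4:6] "ee" (len 2) => palindrome
Longest palindromic substring: "eae" with length 3

3


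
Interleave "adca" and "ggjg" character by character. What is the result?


Interleaving "adca" and "ggjg":
  Position 0: 'a' from first, 'g' from second => "ag"
  Position 1: 'd' from first, 'g' from second => "dg"
  Position 2: 'c' from first, 'j' from second => "cj"
  Position 3: 'a' from first, 'g' from second => "ag"
Result: agdgcjag

agdgcjag


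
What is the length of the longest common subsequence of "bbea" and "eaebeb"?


LCS of "bbea" and "eaebeb"
DP table:
           e    a    e    b    e    b
      0    0    0    0    0    0    0
  b   0    0    0    0    1    1    1
  b   0    0    0    0    1    1    2
  e   0    1    1    1    1    2    2
  a   0    1    2    2    2    2    2
LCS length = dp[4][6] = 2

2


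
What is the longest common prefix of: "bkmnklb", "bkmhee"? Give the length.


Words: bkmnklb, bkmhee
  Position 0: all 'b' => match
  Position 1: all 'k' => match
  Position 2: all 'm' => match
  Position 3: ('n', 'h') => mismatch, stop
LCP = "bkm" (length 3)

3


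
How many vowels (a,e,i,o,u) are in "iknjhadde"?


Input: iknjhadde
Checking each character:
  'i' at position 0: vowel (running total: 1)
  'k' at position 1: consonant
  'n' at position 2: consonant
  'j' at position 3: consonant
  'h' at position 4: consonant
  'a' at position 5: vowel (running total: 2)
  'd' at position 6: consonant
  'd' at position 7: consonant
  'e' at position 8: vowel (running total: 3)
Total vowels: 3

3


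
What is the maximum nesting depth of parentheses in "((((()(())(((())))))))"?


Input: "((((()(())(((())))))))"
Tracking depth:
  Position 0 '(': depth becomes 1
  Position 1 '(': depth becomes 2
  Position 2 '(': depth becomes 3
  Position 3 '(': depth becomes 4
  Position 4 '(': depth becomes 5
  Position 5 ')': depth becomes 4
  Position 6 '(': depth becomes 5
  Position 7 '(': depth becomes 6
  Position 8 ')': depth becomes 5
  Position 9 ')': depth becomes 4
  Position 10 '(': depth becomes 5
  Position 11 '(': depth becomes 6
  Position 12 '(': depth becomes 7
  Position 13 '(': depth becomes 8
  Position 14 ')': depth becomes 7
  Position 15 ')': depth becomes 6
  Position 16 ')': depth becomes 5
  Position 17 ')': depth becomes 4
  Position 18 ')': depth becomes 3
  Position 19 ')': depth becomes 2
  Position 20 ')': depth becomes 1
  Position 21 ')': depth becomes 0
Maximum depth reached: 8

8


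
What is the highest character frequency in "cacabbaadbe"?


Input: cacabbaadbe
Character counts:
  'a': 4
  'b': 3
  'c': 2
  'd': 1
  'e': 1
Maximum frequency: 4

4


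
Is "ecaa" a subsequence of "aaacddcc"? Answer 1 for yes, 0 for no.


Check if "ecaa" is a subsequence of "aaacddcc"
Greedy scan:
  Position 0 ('a'): no match needed
  Position 1 ('a'): no match needed
  Position 2 ('a'): no match needed
  Position 3 ('c'): no match needed
  Position 4 ('d'): no match needed
  Position 5 ('d'): no match needed
  Position 6 ('c'): no match needed
  Position 7 ('c'): no match needed
Only matched 0/4 characters => not a subsequence

0


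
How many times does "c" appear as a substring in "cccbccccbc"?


Searching for "c" in "cccbccccbc"
Scanning each position:
  Position 0: "c" => MATCH
  Position 1: "c" => MATCH
  Position 2: "c" => MATCH
  Position 3: "b" => no
  Position 4: "c" => MATCH
  Position 5: "c" => MATCH
  Position 6: "c" => MATCH
  Position 7: "c" => MATCH
  Position 8: "b" => no
  Position 9: "c" => MATCH
Total occurrences: 8

8


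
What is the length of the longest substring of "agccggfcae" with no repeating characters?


Input: "agccggfcae"
Sliding window (track last position of each char):
  Position 0 ('a'): window [0,0] length 1 -- new best
  Position 1 ('g'): window [0,1] length 2 -- new best
  Position 2 ('c'): window [0,2] length 3 -- new best
  Position 3 ('c'): repeat (last at 2), move window start to 3
  Position 3 ('c'): window [3,3] length 1
  Position 4 ('g'): window [3,4] length 2
  Position 5 ('g'): repeat (last at 4), move window start to 5
  Position 5 ('g'): window [5,5] length 1
  Position 6 ('f'): window [5,6] length 2
  Position 7 ('c'): window [5,7] length 3
  Position 8 ('a'): window [5,8] length 4 -- new best
  Position 9 ('e'): window [5,9] length 5 -- new best
Longest substring with no repeats: "gfcae" with length 5

5


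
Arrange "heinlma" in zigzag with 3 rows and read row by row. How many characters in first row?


Zigzag "heinlma" into 3 rows:
Placing characters:
  'h' => row 0
  'e' => row 1
  'i' => row 2
  'n' => row 1
  'l' => row 0
  'm' => row 1
  'a' => row 2
Rows:
  Row 0: "hl"
  Row 1: "enm"
  Row 2: "ia"
First row length: 2

2


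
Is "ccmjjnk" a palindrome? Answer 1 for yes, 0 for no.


Input: ccmjjnk
Reversed: knjjmcc
  Compare pos 0 ('c') with pos 6 ('k'): MISMATCH
  Compare pos 1 ('c') with pos 5 ('n'): MISMATCH
  Compare pos 2 ('m') with pos 4 ('j'): MISMATCH
Result: not a palindrome

0


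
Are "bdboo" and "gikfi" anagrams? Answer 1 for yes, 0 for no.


Strings: "bdboo", "gikfi"
Sorted first:  bbdoo
Sorted second: fgiik
Differ at position 0: 'b' vs 'f' => not anagrams

0


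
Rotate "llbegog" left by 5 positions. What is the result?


Input: "llbegog", rotate left by 5
First 5 characters: "llbeg"
Remaining characters: "og"
Concatenate remaining + first: "og" + "llbeg" = "ogllbeg"

ogllbeg


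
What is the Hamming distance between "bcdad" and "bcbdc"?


Comparing "bcdad" and "bcbdc" position by position:
  Position 0: 'b' vs 'b' => same
  Position 1: 'c' vs 'c' => same
  Position 2: 'd' vs 'b' => differ
  Position 3: 'a' vs 'd' => differ
  Position 4: 'd' vs 'c' => differ
Total differences (Hamming distance): 3

3


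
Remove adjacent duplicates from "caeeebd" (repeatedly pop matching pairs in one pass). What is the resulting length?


Input: caeeebd
Stack-based adjacent duplicate removal:
  Read 'c': push. Stack: c
  Read 'a': push. Stack: ca
  Read 'e': push. Stack: cae
  Read 'e': matches stack top 'e' => pop. Stack: ca
  Read 'e': push. Stack: cae
  Read 'b': push. Stack: caeb
  Read 'd': push. Stack: caebd
Final stack: "caebd" (length 5)

5


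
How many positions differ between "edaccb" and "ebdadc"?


Comparing "edaccb" and "ebdadc" position by position:
  Position 0: 'e' vs 'e' => same
  Position 1: 'd' vs 'b' => DIFFER
  Position 2: 'a' vs 'd' => DIFFER
  Position 3: 'c' vs 'a' => DIFFER
  Position 4: 'c' vs 'd' => DIFFER
  Position 5: 'b' vs 'c' => DIFFER
Positions that differ: 5

5


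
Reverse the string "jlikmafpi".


Input: jlikmafpi
Reading characters right to left:
  Position 8: 'i'
  Position 7: 'p'
  Position 6: 'f'
  Position 5: 'a'
  Position 4: 'm'
  Position 3: 'k'
  Position 2: 'i'
  Position 1: 'l'
  Position 0: 'j'
Reversed: ipfamkilj

ipfamkilj


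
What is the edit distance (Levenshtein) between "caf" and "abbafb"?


Computing edit distance: "caf" -> "abbafb"
DP table:
           a    b    b    a    f    b
      0    1    2    3    4    5    6
  c   1    1    2    3    4    5    6
  a   2    1    2    3    3    4    5
  f   3    2    2    3    4    3    4
Edit distance = dp[3][6] = 4

4


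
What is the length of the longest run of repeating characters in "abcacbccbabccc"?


Input: "abcacbccbabccc"
Scanning for longest run:
  Position 1 ('b'): new char, reset run to 1
  Position 2 ('c'): new char, reset run to 1
  Position 3 ('a'): new char, reset run to 1
  Position 4 ('c'): new char, reset run to 1
  Position 5 ('b'): new char, reset run to 1
  Position 6 ('c'): new char, reset run to 1
  Position 7 ('c'): continues run of 'c', length=2
  Position 8 ('b'): new char, reset run to 1
  Position 9 ('a'): new char, reset run to 1
  Position 10 ('b'): new char, reset run to 1
  Position 11 ('c'): new char, reset run to 1
  Position 12 ('c'): continues run of 'c', length=2
  Position 13 ('c'): continues run of 'c', length=3
Longest run: 'c' with length 3

3


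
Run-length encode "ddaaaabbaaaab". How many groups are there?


Input: ddaaaabbaaaab
Scanning for consecutive runs:
  Group 1: 'd' x 2 (positions 0-1)
  Group 2: 'a' x 4 (positions 2-5)
  Group 3: 'b' x 2 (positions 6-7)
  Group 4: 'a' x 4 (positions 8-11)
  Group 5: 'b' x 1 (positions 12-12)
Total groups: 5

5


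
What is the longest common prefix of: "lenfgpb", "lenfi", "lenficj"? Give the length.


Words: lenfgpb, lenfi, lenficj
  Position 0: all 'l' => match
  Position 1: all 'e' => match
  Position 2: all 'n' => match
  Position 3: all 'f' => match
  Position 4: ('g', 'i', 'i') => mismatch, stop
LCP = "lenf" (length 4)

4


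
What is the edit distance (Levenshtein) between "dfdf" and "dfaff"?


Computing edit distance: "dfdf" -> "dfaff"
DP table:
           d    f    a    f    f
      0    1    2    3    4    5
  d   1    0    1    2    3    4
  f   2    1    0    1    2    3
  d   3    2    1    1    2    3
  f   4    3    2    2    1    2
Edit distance = dp[4][5] = 2

2


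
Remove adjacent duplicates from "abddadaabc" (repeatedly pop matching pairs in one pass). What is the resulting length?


Input: abddadaabc
Stack-based adjacent duplicate removal:
  Read 'a': push. Stack: a
  Read 'b': push. Stack: ab
  Read 'd': push. Stack: abd
  Read 'd': matches stack top 'd' => pop. Stack: ab
  Read 'a': push. Stack: aba
  Read 'd': push. Stack: abad
  Read 'a': push. Stack: abada
  Read 'a': matches stack top 'a' => pop. Stack: abad
  Read 'b': push. Stack: abadb
  Read 'c': push. Stack: abadbc
Final stack: "abadbc" (length 6)

6


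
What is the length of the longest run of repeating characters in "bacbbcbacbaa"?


Input: "bacbbcbacbaa"
Scanning for longest run:
  Position 1 ('a'): new char, reset run to 1
  Position 2 ('c'): new char, reset run to 1
  Position 3 ('b'): new char, reset run to 1
  Position 4 ('b'): continues run of 'b', length=2
  Position 5 ('c'): new char, reset run to 1
  Position 6 ('b'): new char, reset run to 1
  Position 7 ('a'): new char, reset run to 1
  Position 8 ('c'): new char, reset run to 1
  Position 9 ('b'): new char, reset run to 1
  Position 10 ('a'): new char, reset run to 1
  Position 11 ('a'): continues run of 'a', length=2
Longest run: 'b' with length 2

2


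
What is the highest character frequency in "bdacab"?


Input: bdacab
Character counts:
  'a': 2
  'b': 2
  'c': 1
  'd': 1
Maximum frequency: 2

2


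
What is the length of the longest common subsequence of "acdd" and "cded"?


LCS of "acdd" and "cded"
DP table:
           c    d    e    d
      0    0    0    0    0
  a   0    0    0    0    0
  c   0    1    1    1    1
  d   0    1    2    2    2
  d   0    1    2    2    3
LCS length = dp[4][4] = 3

3


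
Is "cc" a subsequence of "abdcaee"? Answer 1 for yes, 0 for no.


Check if "cc" is a subsequence of "abdcaee"
Greedy scan:
  Position 0 ('a'): no match needed
  Position 1 ('b'): no match needed
  Position 2 ('d'): no match needed
  Position 3 ('c'): matches sub[0] = 'c'
  Position 4 ('a'): no match needed
  Position 5 ('e'): no match needed
  Position 6 ('e'): no match needed
Only matched 1/2 characters => not a subsequence

0


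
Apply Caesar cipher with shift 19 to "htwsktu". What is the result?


Caesar cipher: shift "htwsktu" by 19
  'h' (pos 7) + 19 = pos 0 = 'a'
  't' (pos 19) + 19 = pos 12 = 'm'
  'w' (pos 22) + 19 = pos 15 = 'p'
  's' (pos 18) + 19 = pos 11 = 'l'
  'k' (pos 10) + 19 = pos 3 = 'd'
  't' (pos 19) + 19 = pos 12 = 'm'
  'u' (pos 20) + 19 = pos 13 = 'n'
Result: ampldmn

ampldmn


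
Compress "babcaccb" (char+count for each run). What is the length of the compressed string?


Input: babcaccb
Runs:
  'b' x 1 => "b1"
  'a' x 1 => "a1"
  'b' x 1 => "b1"
  'c' x 1 => "c1"
  'a' x 1 => "a1"
  'c' x 2 => "c2"
  'b' x 1 => "b1"
Compressed: "b1a1b1c1a1c2b1"
Compressed length: 14

14


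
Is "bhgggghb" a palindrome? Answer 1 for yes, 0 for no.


Input: bhgggghb
Reversed: bhgggghb
  Compare pos 0 ('b') with pos 7 ('b'): match
  Compare pos 1 ('h') with pos 6 ('h'): match
  Compare pos 2 ('g') with pos 5 ('g'): match
  Compare pos 3 ('g') with pos 4 ('g'): match
Result: palindrome

1


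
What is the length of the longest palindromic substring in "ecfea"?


Input: "ecfea"
Checking substrings for palindromes:
  No multi-char palindromic substrings found
Longest palindromic substring: "e" with length 1

1


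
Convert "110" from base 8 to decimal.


Input: "110" in base 8
Positional expansion:
  Digit '1' (value 1) x 8^2 = 64
  Digit '1' (value 1) x 8^1 = 8
  Digit '0' (value 0) x 8^0 = 0
Sum = 72

72


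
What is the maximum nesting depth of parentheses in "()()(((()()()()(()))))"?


Input: "()()(((()()()()(()))))"
Tracking depth:
  Position 0 '(': depth becomes 1
  Position 1 ')': depth becomes 0
  Position 2 '(': depth becomes 1
  Position 3 ')': depth becomes 0
  Position 4 '(': depth becomes 1
  Position 5 '(': depth becomes 2
  Position 6 '(': depth becomes 3
  Position 7 '(': depth becomes 4
  Position 8 ')': depth becomes 3
  Position 9 '(': depth becomes 4
  Position 10 ')': depth becomes 3
  Position 11 '(': depth becomes 4
  Position 12 ')': depth becomes 3
  Position 13 '(': depth becomes 4
  Position 14 ')': depth becomes 3
  Position 15 '(': depth becomes 4
  Position 16 '(': depth becomes 5
  Position 17 ')': depth becomes 4
  Position 18 ')': depth becomes 3
  Position 19 ')': depth becomes 2
  Position 20 ')': depth becomes 1
  Position 21 ')': depth becomes 0
Maximum depth reached: 5

5


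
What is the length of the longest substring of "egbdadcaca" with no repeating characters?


Input: "egbdadcaca"
Sliding window (track last position of each char):
  Position 0 ('e'): window [0,0] length 1 -- new best
  Position 1 ('g'): window [0,1] length 2 -- new best
  Position 2 ('b'): window [0,2] length 3 -- new best
  Position 3 ('d'): window [0,3] length 4 -- new best
  Position 4 ('a'): window [0,4] length 5 -- new best
  Position 5 ('d'): repeat (last at 3), move window start to 4
  Position 5 ('d'): window [4,5] length 2
  Position 6 ('c'): window [4,6] length 3
  Position 7 ('a'): repeat (last at 4), move window start to 5
  Position 7 ('a'): window [5,7] length 3
  Position 8 ('c'): repeat (last at 6), move window start to 7
  Position 8 ('c'): window [7,8] length 2
  Position 9 ('a'): repeat (last at 7), move window start to 8
  Position 9 ('a'): window [8,9] length 2
Longest substring with no repeats: "egbda" with length 5

5


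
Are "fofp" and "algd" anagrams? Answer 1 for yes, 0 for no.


Strings: "fofp", "algd"
Sorted first:  ffop
Sorted second: adgl
Differ at position 0: 'f' vs 'a' => not anagrams

0


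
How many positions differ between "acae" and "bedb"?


Comparing "acae" and "bedb" position by position:
  Position 0: 'a' vs 'b' => DIFFER
  Position 1: 'c' vs 'e' => DIFFER
  Position 2: 'a' vs 'd' => DIFFER
  Position 3: 'e' vs 'b' => DIFFER
Positions that differ: 4

4


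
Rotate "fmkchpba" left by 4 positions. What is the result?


Input: "fmkchpba", rotate left by 4
First 4 characters: "fmkc"
Remaining characters: "hpba"
Concatenate remaining + first: "hpba" + "fmkc" = "hpbafmkc"

hpbafmkc


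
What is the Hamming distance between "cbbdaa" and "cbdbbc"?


Comparing "cbbdaa" and "cbdbbc" position by position:
  Position 0: 'c' vs 'c' => same
  Position 1: 'b' vs 'b' => same
  Position 2: 'b' vs 'd' => differ
  Position 3: 'd' vs 'b' => differ
  Position 4: 'a' vs 'b' => differ
  Position 5: 'a' vs 'c' => differ
Total differences (Hamming distance): 4

4


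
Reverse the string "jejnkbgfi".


Input: jejnkbgfi
Reading characters right to left:
  Position 8: 'i'
  Position 7: 'f'
  Position 6: 'g'
  Position 5: 'b'
  Position 4: 'k'
  Position 3: 'n'
  Position 2: 'j'
  Position 1: 'e'
  Position 0: 'j'
Reversed: ifgbknjej

ifgbknjej


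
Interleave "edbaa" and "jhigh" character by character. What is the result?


Interleaving "edbaa" and "jhigh":
  Position 0: 'e' from first, 'j' from second => "ej"
  Position 1: 'd' from first, 'h' from second => "dh"
  Position 2: 'b' from first, 'i' from second => "bi"
  Position 3: 'a' from first, 'g' from second => "ag"
  Position 4: 'a' from first, 'h' from second => "ah"
Result: ejdhbiagah

ejdhbiagah


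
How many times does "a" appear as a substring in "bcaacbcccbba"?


Searching for "a" in "bcaacbcccbba"
Scanning each position:
  Position 0: "b" => no
  Position 1: "c" => no
  Position 2: "a" => MATCH
  Position 3: "a" => MATCH
  Position 4: "c" => no
  Position 5: "b" => no
  Position 6: "c" => no
  Position 7: "c" => no
  Position 8: "c" => no
  Position 9: "b" => no
  Position 10: "b" => no
  Position 11: "a" => MATCH
Total occurrences: 3

3


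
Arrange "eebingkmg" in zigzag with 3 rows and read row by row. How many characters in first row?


Zigzag "eebingkmg" into 3 rows:
Placing characters:
  'e' => row 0
  'e' => row 1
  'b' => row 2
  'i' => row 1
  'n' => row 0
  'g' => row 1
  'k' => row 2
  'm' => row 1
  'g' => row 0
Rows:
  Row 0: "eng"
  Row 1: "eigm"
  Row 2: "bk"
First row length: 3

3


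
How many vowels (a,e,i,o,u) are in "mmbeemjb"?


Input: mmbeemjb
Checking each character:
  'm' at position 0: consonant
  'm' at position 1: consonant
  'b' at position 2: consonant
  'e' at position 3: vowel (running total: 1)
  'e' at position 4: vowel (running total: 2)
  'm' at position 5: consonant
  'j' at position 6: consonant
  'b' at position 7: consonant
Total vowels: 2

2


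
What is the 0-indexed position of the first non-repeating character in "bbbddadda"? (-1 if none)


Input: bbbddadda
Character frequencies:
  'a': 2
  'b': 3
  'd': 4
Scanning left to right for freq == 1:
  Position 0 ('b'): freq=3, skip
  Position 1 ('b'): freq=3, skip
  Position 2 ('b'): freq=3, skip
  Position 3 ('d'): freq=4, skip
  Position 4 ('d'): freq=4, skip
  Position 5 ('a'): freq=2, skip
  Position 6 ('d'): freq=4, skip
  Position 7 ('d'): freq=4, skip
  Position 8 ('a'): freq=2, skip
  No unique character found => answer = -1

-1


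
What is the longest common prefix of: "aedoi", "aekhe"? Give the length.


Words: aedoi, aekhe
  Position 0: all 'a' => match
  Position 1: all 'e' => match
  Position 2: ('d', 'k') => mismatch, stop
LCP = "ae" (length 2)

2


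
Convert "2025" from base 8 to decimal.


Input: "2025" in base 8
Positional expansion:
  Digit '2' (value 2) x 8^3 = 1024
  Digit '0' (value 0) x 8^2 = 0
  Digit '2' (value 2) x 8^1 = 16
  Digit '5' (value 5) x 8^0 = 5
Sum = 1045

1045


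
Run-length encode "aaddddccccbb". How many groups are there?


Input: aaddddccccbb
Scanning for consecutive runs:
  Group 1: 'a' x 2 (positions 0-1)
  Group 2: 'd' x 4 (positions 2-5)
  Group 3: 'c' x 4 (positions 6-9)
  Group 4: 'b' x 2 (positions 10-11)
Total groups: 4

4


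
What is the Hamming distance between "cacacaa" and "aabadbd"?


Comparing "cacacaa" and "aabadbd" position by position:
  Position 0: 'c' vs 'a' => differ
  Position 1: 'a' vs 'a' => same
  Position 2: 'c' vs 'b' => differ
  Position 3: 'a' vs 'a' => same
  Position 4: 'c' vs 'd' => differ
  Position 5: 'a' vs 'b' => differ
  Position 6: 'a' vs 'd' => differ
Total differences (Hamming distance): 5

5


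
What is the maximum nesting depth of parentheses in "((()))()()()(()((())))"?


Input: "((()))()()()(()((())))"
Tracking depth:
  Position 0 '(': depth becomes 1
  Position 1 '(': depth becomes 2
  Position 2 '(': depth becomes 3
  Position 3 ')': depth becomes 2
  Position 4 ')': depth becomes 1
  Position 5 ')': depth becomes 0
  Position 6 '(': depth becomes 1
  Position 7 ')': depth becomes 0
  Position 8 '(': depth becomes 1
  Position 9 ')': depth becomes 0
  Position 10 '(': depth becomes 1
  Position 11 ')': depth becomes 0
  Position 12 '(': depth becomes 1
  Position 13 '(': depth becomes 2
  Position 14 ')': depth becomes 1
  Position 15 '(': depth becomes 2
  Position 16 '(': depth becomes 3
  Position 17 '(': depth becomes 4
  Position 18 ')': depth becomes 3
  Position 19 ')': depth becomes 2
  Position 20 ')': depth becomes 1
  Position 21 ')': depth becomes 0
Maximum depth reached: 4

4


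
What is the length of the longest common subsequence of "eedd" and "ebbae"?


LCS of "eedd" and "ebbae"
DP table:
           e    b    b    a    e
      0    0    0    0    0    0
  e   0    1    1    1    1    1
  e   0    1    1    1    1    2
  d   0    1    1    1    1    2
  d   0    1    1    1    1    2
LCS length = dp[4][5] = 2

2


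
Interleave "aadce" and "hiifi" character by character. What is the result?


Interleaving "aadce" and "hiifi":
  Position 0: 'a' from first, 'h' from second => "ah"
  Position 1: 'a' from first, 'i' from second => "ai"
  Position 2: 'd' from first, 'i' from second => "di"
  Position 3: 'c' from first, 'f' from second => "cf"
  Position 4: 'e' from first, 'i' from second => "ei"
Result: ahaidicfei

ahaidicfei


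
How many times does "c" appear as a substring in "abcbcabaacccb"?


Searching for "c" in "abcbcabaacccb"
Scanning each position:
  Position 0: "a" => no
  Position 1: "b" => no
  Position 2: "c" => MATCH
  Position 3: "b" => no
  Position 4: "c" => MATCH
  Position 5: "a" => no
  Position 6: "b" => no
  Position 7: "a" => no
  Position 8: "a" => no
  Position 9: "c" => MATCH
  Position 10: "c" => MATCH
  Position 11: "c" => MATCH
  Position 12: "b" => no
Total occurrences: 5

5


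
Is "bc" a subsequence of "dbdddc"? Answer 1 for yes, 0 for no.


Check if "bc" is a subsequence of "dbdddc"
Greedy scan:
  Position 0 ('d'): no match needed
  Position 1 ('b'): matches sub[0] = 'b'
  Position 2 ('d'): no match needed
  Position 3 ('d'): no match needed
  Position 4 ('d'): no match needed
  Position 5 ('c'): matches sub[1] = 'c'
All 2 characters matched => is a subsequence

1


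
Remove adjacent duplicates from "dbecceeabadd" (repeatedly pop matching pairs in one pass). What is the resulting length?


Input: dbecceeabadd
Stack-based adjacent duplicate removal:
  Read 'd': push. Stack: d
  Read 'b': push. Stack: db
  Read 'e': push. Stack: dbe
  Read 'c': push. Stack: dbec
  Read 'c': matches stack top 'c' => pop. Stack: dbe
  Read 'e': matches stack top 'e' => pop. Stack: db
  Read 'e': push. Stack: dbe
  Read 'a': push. Stack: dbea
  Read 'b': push. Stack: dbeab
  Read 'a': push. Stack: dbeaba
  Read 'd': push. Stack: dbeabad
  Read 'd': matches stack top 'd' => pop. Stack: dbeaba
Final stack: "dbeaba" (length 6)

6


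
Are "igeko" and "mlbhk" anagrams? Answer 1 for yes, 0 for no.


Strings: "igeko", "mlbhk"
Sorted first:  egiko
Sorted second: bhklm
Differ at position 0: 'e' vs 'b' => not anagrams

0


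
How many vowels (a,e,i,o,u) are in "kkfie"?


Input: kkfie
Checking each character:
  'k' at position 0: consonant
  'k' at position 1: consonant
  'f' at position 2: consonant
  'i' at position 3: vowel (running total: 1)
  'e' at position 4: vowel (running total: 2)
Total vowels: 2

2


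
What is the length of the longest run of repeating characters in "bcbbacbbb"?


Input: "bcbbacbbb"
Scanning for longest run:
  Position 1 ('c'): new char, reset run to 1
  Position 2 ('b'): new char, reset run to 1
  Position 3 ('b'): continues run of 'b', length=2
  Position 4 ('a'): new char, reset run to 1
  Position 5 ('c'): new char, reset run to 1
  Position 6 ('b'): new char, reset run to 1
  Position 7 ('b'): continues run of 'b', length=2
  Position 8 ('b'): continues run of 'b', length=3
Longest run: 'b' with length 3

3
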